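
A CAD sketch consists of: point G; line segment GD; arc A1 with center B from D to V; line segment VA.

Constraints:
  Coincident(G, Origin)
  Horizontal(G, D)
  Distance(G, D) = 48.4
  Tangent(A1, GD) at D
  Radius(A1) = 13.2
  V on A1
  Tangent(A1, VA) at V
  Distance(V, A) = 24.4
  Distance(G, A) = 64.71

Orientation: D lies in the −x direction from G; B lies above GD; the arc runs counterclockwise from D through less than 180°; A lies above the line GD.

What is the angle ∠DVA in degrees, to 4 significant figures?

119.0°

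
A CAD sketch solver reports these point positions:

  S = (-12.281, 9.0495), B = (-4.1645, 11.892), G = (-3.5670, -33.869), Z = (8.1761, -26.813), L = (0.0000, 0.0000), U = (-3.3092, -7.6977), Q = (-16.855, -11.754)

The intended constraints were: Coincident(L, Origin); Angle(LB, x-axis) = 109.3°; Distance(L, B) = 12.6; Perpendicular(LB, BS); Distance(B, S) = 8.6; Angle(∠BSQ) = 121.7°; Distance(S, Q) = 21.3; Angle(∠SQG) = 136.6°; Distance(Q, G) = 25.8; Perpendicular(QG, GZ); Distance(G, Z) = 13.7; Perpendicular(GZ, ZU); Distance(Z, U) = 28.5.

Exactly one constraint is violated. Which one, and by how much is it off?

Distance(Z, U) = 28.5 — off by 6.20.

L = (0.00, 0.00) ✓; LB at 109.3° ✓; |LB| = 12.60 ✓; ∠(LB, BS) = 90.00° ✓; |BS| = 8.600 ✓; ∠BSQ = 121.7° ✓; |SQ| = 21.30 ✓; ∠SQG = 136.6° ✓; |QG| = 25.80 ✓; ∠(QG, GZ) = 90.00° ✓; |GZ| = 13.70 ✓; ∠(GZ, ZU) = 90.00° ✓; |ZU| = 22.30 ✗.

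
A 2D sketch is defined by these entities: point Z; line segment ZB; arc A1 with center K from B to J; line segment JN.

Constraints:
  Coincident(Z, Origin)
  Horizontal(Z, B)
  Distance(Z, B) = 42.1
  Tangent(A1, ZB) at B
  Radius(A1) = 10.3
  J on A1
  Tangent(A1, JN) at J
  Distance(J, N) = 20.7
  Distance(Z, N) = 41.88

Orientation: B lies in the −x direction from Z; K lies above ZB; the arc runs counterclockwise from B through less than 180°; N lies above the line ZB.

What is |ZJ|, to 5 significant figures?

33.150

Z is at the origin; Z and B share the same y with |ZB| = 42.1 and B on the −x side, so B = (-42.100, 0.0000). A1 meets ZB tangentially, so KB is at right angles to ZB, so K = B + (0, 10.3) = (-42.100, 10.300). Since KJ ⟂ JN (tangency), |KN| = √(10.3² + 20.7²) = 23.121 regardless of where J sits on A1. So N lies on both circle(Z, 41.88) and circle(K, 23.121); the above-ZB intersection is N = (-29.525, 29.702). J is the foot of the tangent from N: J = (-31.866, 9.1350).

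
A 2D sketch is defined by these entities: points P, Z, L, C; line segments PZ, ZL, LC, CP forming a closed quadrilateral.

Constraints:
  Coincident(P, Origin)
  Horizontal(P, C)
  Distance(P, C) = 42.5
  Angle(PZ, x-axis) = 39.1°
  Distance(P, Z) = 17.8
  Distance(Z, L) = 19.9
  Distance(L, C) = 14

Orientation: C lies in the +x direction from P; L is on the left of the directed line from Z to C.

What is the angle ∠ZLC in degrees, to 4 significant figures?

129.8°

Checks: |ZL| = 19.90 ✓; |LC| = 14.00 ✓.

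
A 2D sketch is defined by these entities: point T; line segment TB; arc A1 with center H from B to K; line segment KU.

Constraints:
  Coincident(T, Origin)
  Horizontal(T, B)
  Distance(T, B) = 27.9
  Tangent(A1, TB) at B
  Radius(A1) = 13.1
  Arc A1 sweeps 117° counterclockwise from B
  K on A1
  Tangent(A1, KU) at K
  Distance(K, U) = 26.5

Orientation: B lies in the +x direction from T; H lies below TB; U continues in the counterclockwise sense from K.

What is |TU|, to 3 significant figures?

51.2

On A1, B sits at bearing 90° from H; a 117° counterclockwise sweep puts K at bearing 207°, so K = H + 13.1·(cos 207°, sin 207°) = (16.2, -19.0). Since A1 is tangent to KU there, HK ⟂ KU, so KU runs along (−sin 207°, cos 207°); with |KU| = 26.5, U = (28.3, -42.7). Then |TU| = |U − T| = 51.2.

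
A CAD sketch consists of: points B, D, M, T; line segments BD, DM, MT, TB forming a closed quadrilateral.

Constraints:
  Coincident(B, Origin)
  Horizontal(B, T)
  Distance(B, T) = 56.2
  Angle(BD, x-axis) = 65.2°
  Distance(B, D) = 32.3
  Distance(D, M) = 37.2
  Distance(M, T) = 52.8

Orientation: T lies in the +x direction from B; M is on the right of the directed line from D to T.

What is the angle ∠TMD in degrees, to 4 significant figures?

67.67°

B is at the origin; B and T share the same y with |BT| = 56.2 and T in +x, so T = (56.2, 0). BD runs at 65.2° with |BD| = 32.3, so D = (13.55, 29.32). M is determined by |DM| = 37.2 and |MT| = 52.8 together: it lies at the intersection of circle(D, 37.2) and circle(T, 52.8). With |DT| = 51.76, the foot of the radical line on DT is 12.32 from D and the perpendicular offset is √(37.2² − 12.32²) = 35.10. Taking the right-of-DT solution: M = (3.812, -6.582).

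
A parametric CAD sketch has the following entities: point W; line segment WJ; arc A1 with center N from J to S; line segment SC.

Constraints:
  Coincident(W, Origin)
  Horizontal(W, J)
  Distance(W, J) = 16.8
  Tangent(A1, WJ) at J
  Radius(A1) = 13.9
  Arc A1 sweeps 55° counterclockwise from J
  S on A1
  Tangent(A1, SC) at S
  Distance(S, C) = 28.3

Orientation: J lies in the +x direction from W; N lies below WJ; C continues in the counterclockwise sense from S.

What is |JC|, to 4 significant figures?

40.13

W is at the origin; WJ is horizontal with |WJ| = 16.8 and J on the +x side, so J = (16.80, 0.000). The tangent condition forces NJ to be normal to WJ, so N = J + (0, -13.9) = (16.80, -13.90). On A1, J sits at bearing 90° from N; a 55° counterclockwise sweep puts S at bearing 145°, so S = N + 13.9·(cos 145°, sin 145°) = (5.414, -5.927). Since A1 is tangent to SC there, NS ⟂ SC, so SC runs along (−sin 145°, cos 145°); with |SC| = 28.3, C = (-10.82, -29.11). Then |JC| = |C − J| = 40.13.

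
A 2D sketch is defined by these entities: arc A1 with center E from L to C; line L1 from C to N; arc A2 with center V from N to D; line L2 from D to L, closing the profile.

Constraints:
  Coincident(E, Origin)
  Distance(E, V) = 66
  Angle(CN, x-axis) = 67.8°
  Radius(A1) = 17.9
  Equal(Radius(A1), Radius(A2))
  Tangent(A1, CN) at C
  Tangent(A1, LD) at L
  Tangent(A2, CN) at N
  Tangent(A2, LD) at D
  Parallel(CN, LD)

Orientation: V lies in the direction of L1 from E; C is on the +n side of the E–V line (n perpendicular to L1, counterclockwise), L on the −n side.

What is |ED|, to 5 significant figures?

68.384

The slot axis is L1's direction at 67.8°, so u = (cos 67.8°, sin 67.8°) = (0.37784, 0.92587) and n = (−sin 67.8°, cos 67.8°) = (-0.92587, 0.37784). E is at the origin and V lies 66.0 along u from E, so V = 66.0·u = (24.937, 61.107). Tangency of A1 to both parallel lines with radius 17.9 puts C and L at E ± 17.9·n: C = (-16.573, 6.7634), L = (16.573, -6.7634). Equal radii place N and D the same way about V: N = V + 17.9·n = (8.3644, 67.871), D = V − 17.9·n = (41.511, 54.344). Then |ED| = |D − E| = 68.384.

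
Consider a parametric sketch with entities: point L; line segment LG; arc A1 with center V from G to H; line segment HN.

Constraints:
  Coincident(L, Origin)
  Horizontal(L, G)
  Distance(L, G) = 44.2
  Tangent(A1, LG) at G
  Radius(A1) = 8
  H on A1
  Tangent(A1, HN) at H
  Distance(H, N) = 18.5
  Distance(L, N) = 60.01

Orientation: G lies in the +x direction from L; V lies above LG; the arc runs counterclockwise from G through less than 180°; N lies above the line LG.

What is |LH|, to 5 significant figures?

52.615

Checks: L.y = 0.00, G.y = 0.00 ✓; |VH| = 8.000 ✓; ∠(VH, HN) = 90.00° ✓; |HN| = 18.50 ✓; |LN| = 60.01 ✓.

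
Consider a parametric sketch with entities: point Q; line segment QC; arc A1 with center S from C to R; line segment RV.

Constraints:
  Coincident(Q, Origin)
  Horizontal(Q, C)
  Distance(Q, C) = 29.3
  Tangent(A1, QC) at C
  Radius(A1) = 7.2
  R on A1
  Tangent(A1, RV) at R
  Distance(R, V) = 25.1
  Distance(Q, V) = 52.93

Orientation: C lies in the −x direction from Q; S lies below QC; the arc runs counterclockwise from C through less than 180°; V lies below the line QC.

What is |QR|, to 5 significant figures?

36.357

Checks: |SC| = 7.200 ✓; |SR| = 7.200 ✓; ∠(SR, RV) = 90.00° ✓; |RV| = 25.10 ✓; |QV| = 52.93 ✓.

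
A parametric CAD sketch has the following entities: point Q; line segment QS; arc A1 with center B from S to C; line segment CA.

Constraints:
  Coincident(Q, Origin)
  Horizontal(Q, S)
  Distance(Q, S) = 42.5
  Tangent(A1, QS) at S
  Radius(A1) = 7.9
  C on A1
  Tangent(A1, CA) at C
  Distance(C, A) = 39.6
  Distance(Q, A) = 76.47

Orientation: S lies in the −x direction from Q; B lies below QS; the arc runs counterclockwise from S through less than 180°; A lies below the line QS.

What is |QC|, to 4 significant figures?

50.17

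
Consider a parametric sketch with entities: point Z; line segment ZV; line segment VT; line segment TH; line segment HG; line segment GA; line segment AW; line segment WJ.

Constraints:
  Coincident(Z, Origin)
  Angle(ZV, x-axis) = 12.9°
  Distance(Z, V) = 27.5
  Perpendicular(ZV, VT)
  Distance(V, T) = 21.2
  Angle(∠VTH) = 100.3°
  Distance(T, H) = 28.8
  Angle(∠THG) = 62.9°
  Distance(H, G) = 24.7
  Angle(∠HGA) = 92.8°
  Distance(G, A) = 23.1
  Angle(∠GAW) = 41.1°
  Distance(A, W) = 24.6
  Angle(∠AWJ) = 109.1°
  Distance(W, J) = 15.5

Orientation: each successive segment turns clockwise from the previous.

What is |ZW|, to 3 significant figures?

20.7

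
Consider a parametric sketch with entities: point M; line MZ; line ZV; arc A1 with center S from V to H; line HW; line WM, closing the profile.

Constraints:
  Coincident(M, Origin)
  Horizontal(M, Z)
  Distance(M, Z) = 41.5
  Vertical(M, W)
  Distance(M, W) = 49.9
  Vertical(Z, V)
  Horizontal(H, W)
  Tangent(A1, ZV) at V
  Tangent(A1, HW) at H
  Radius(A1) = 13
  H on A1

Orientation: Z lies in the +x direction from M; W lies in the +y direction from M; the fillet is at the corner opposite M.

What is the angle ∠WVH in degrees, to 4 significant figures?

27.61°

M is at the origin; MZ is horizontal with |MZ| = 41.5 and Z on the +x side, so Z = (41.50, 0.000). M and W share the same x with |MW| = 49.9 and W on the +y side, so W = (0.000, 49.90). The virtual corner opposite M is at (41.50, 49.90). A1 meets ZV tangentially, so SV is at right angles to ZV and since A1 is tangent to HW there, SH ⟂ HW, with radius 13.0, so the center S sits 13.0 in from both sides at S = (28.50, 36.90). That places the tangent points at V = (41.50, 36.90) on ZV and H = (28.50, 49.90) on HW. Then cos ∠WVH = VW·VH / (|VW||VH|), giving 27.61°.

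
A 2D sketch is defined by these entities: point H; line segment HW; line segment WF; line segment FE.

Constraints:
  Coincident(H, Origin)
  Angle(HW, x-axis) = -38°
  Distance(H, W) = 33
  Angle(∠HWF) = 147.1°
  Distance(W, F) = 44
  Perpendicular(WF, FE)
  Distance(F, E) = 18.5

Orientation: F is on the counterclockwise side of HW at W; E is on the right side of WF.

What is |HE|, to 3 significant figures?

80.4

∠HWF = 147.1°, so WF runs at -38.0° + (180° − 147.1°) = -5.10° from the x-axis; with |WF| = 44.0, F = W + 44.0·(cos -5.10°, sin -5.10°) = (69.8, -24.2). WF ⟂ FE; with |FE| = 18.5 on the right of WF, E = F + 18.5·(-0.0889, -0.996) = (68.2, -42.7). Then |HE| = |E − H| = 80.4.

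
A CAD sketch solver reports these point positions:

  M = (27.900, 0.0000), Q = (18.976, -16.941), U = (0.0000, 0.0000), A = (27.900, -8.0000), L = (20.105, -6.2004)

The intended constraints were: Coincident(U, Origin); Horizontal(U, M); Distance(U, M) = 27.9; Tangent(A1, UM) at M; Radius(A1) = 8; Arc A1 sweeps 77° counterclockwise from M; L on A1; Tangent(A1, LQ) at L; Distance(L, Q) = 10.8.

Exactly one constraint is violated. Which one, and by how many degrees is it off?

Tangent(A1, LQ) at L — off by 7.00°.

U = (0.00, 0.00) ✓; U.y = 0.00, M.y = 0.00 ✓; |UM| = 27.90 ✓; ∠(AM, MU) = 90.00° ✓; |AM| = 8.000 ✓; bearing(A→L) − bearing(A→M) = 77.00° ✓; |AL| = 8.000 ✓; ∠(AL, LQ) = 83.00° ✗; |LQ| = 10.80 ✓.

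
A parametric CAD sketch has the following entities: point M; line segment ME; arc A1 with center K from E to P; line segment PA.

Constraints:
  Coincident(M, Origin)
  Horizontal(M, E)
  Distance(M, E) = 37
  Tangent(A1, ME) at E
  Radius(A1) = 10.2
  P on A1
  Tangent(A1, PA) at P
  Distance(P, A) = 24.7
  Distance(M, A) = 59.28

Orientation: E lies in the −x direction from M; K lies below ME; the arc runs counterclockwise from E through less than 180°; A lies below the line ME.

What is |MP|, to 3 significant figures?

48.2

Checks: ∠(KE, EM) = 90.00° ✓; |KE| = 10.20 ✓; |KP| = 10.20 ✓; ∠(KP, PA) = 90.00° ✓; |PA| = 24.70 ✓; |MA| = 59.28 ✓.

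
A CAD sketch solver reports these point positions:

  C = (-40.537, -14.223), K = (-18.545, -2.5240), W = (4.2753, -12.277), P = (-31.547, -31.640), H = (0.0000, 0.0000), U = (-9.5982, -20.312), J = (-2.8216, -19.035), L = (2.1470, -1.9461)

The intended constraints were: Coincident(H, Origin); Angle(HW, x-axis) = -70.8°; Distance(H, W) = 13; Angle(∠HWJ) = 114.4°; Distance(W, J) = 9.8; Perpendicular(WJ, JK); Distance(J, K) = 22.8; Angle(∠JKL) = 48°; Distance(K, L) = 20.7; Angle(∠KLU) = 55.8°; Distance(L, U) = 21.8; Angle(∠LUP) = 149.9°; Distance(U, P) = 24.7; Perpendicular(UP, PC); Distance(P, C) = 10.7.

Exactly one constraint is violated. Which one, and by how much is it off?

Distance(P, C) = 10.7 — off by 8.90.

H = (0.00, 0.00) ✓; HW at -70.80° ✓; |HW| = 13.00 ✓; ∠HWJ = 114.4° ✓; |WJ| = 9.800 ✓; ∠(WJ, JK) = 90.00° ✓; |JK| = 22.80 ✓; ∠JKL = 48.00° ✓; |KL| = 20.70 ✓; ∠KLU = 55.80° ✓; |LU| = 21.80 ✓; ∠LUP = 149.9° ✓; |UP| = 24.70 ✓; ∠(UP, PC) = 90.00° ✓; |PC| = 19.60 ✗.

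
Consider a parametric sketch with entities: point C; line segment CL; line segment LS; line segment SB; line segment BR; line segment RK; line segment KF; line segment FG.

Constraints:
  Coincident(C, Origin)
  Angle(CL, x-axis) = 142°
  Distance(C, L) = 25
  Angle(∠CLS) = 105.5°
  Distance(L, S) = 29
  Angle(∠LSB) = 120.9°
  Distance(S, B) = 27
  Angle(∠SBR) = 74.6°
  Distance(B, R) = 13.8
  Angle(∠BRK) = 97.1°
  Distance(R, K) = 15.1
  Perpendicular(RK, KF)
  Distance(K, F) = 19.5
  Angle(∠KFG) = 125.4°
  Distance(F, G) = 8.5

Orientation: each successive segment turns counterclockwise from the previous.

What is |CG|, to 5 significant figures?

57.431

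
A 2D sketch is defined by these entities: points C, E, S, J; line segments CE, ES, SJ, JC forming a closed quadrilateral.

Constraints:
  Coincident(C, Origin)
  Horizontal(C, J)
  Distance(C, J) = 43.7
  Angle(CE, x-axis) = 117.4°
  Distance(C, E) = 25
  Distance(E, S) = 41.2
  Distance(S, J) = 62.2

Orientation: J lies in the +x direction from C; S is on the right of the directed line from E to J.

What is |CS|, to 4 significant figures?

24.42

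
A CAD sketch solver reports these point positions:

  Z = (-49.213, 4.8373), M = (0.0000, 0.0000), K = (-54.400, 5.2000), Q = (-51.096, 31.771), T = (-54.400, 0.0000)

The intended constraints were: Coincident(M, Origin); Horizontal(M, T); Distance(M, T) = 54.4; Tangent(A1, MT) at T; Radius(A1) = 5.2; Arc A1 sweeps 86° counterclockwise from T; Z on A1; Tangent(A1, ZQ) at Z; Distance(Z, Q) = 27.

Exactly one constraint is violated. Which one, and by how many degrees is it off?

Tangent(A1, ZQ) at Z — off by 8.00°.

M = (0.00, 0.00) ✓; M.y = 0.00, T.y = 0.00 ✓; |MT| = 54.40 ✓; ∠(KT, TM) = 90.00° ✓; |KT| = 5.200 ✓; bearing(K→Z) − bearing(K→T) = 86.00° ✓; |KZ| = 5.200 ✓; ∠(KZ, ZQ) = 82.00° ✗; |ZQ| = 27.00 ✓.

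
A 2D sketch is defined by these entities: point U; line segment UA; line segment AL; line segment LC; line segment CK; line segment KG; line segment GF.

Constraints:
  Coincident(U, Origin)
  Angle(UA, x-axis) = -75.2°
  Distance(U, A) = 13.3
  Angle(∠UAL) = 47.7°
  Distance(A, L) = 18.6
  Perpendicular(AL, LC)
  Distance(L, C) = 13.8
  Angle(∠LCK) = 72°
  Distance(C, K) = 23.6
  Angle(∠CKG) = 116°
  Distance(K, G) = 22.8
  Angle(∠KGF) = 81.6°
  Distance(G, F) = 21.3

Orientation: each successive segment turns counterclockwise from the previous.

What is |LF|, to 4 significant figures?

16.50

U is at the origin; UA runs at -75.2° with length 13.3, so A = (3.397, -12.86). ∠UAL = 47.7° gives AL at 57.10° from the x-axis; with |AL| = 18.6, L = (13.50, 2.758). AL is perpendicular to LC, so LC runs at 147.1°; with |LC| = 13.8, C = (1.914, 10.25). ∠LCK = 72.0° gives CK at -104.9° from the x-axis; with |CK| = 23.6, K = (-4.155, -12.55). ∠CKG = 116.0° gives KG at -40.90° from the x-axis; with |KG| = 22.8, G = (13.08, -27.48). ∠KGF = 81.6° gives GF at 57.50° from the x-axis; with |GF| = 21.3, F = (24.52, -9.516). Then |LF| = |F − L| = 16.50.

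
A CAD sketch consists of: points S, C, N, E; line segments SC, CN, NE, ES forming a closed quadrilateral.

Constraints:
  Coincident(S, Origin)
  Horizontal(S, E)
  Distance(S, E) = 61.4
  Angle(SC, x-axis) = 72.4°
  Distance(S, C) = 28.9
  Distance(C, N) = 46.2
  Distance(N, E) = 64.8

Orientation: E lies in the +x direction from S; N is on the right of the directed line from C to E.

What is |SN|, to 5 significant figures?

17.650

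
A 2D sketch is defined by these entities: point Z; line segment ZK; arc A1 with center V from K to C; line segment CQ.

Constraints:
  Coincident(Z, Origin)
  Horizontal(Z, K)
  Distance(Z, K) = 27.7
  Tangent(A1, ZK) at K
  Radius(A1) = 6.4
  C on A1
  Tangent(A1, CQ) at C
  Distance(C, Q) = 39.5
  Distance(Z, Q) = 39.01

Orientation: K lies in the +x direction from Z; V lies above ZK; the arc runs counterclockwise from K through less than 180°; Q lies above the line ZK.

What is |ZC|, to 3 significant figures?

34.0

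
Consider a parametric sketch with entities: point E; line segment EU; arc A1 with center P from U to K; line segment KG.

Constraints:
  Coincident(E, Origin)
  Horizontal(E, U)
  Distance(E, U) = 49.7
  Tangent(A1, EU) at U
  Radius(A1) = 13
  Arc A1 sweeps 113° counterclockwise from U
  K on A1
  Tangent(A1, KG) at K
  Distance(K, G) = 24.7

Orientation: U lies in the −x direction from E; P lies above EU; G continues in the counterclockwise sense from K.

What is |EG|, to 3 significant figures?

62.5

E is at the origin; EU is horizontal with |EU| = 49.7 and U on the −x side, so U = (-49.7, 0.00). Tangency of A1 to EU means the radius PU is perpendicular to EU, so P = U + (0, 13) = (-49.7, 13.0). On A1, U sits at bearing -90° from P; a 113° counterclockwise sweep puts K at bearing 23°, so K = P + 13.0·(cos 23°, sin 23°) = (-37.7, 18.1). A1 meets KG tangentially, so PK is at right angles to KG, so KG runs along (−sin 23°, cos 23°); with |KG| = 24.7, G = (-47.4, 40.8). Then |EG| = |G − E| = 62.5.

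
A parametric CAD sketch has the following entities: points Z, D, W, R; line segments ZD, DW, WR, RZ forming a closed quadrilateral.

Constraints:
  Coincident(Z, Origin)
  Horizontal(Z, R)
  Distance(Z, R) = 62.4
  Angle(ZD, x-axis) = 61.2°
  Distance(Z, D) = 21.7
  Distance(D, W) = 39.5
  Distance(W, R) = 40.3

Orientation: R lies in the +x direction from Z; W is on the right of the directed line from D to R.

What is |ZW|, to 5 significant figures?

31.228

Checks: |DW| = 39.50 ✓; |WR| = 40.30 ✓.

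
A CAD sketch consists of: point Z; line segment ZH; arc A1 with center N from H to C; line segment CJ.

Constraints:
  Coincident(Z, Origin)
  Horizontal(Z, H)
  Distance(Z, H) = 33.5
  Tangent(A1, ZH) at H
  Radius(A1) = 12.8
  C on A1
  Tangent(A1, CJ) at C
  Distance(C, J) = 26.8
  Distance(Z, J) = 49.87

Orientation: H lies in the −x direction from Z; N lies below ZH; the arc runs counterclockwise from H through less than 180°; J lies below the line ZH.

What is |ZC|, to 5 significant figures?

48.252

Checks: Z = (0.00, 0.00) ✓; |NC| = 12.80 ✓; ∠(NC, CJ) = 90.00° ✓; |CJ| = 26.80 ✓; |ZJ| = 49.87 ✓.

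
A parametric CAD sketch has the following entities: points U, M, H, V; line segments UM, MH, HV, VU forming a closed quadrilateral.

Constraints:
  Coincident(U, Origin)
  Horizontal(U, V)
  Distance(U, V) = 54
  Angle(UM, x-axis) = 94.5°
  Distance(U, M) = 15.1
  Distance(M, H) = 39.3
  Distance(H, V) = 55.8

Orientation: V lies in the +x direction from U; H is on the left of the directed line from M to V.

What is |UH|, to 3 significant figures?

51.5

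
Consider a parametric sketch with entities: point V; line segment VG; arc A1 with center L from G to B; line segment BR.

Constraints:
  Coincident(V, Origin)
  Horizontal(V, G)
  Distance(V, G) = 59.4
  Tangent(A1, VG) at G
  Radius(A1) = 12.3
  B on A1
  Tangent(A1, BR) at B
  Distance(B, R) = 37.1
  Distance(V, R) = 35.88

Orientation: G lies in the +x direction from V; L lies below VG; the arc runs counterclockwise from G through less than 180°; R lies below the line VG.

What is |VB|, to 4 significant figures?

51.44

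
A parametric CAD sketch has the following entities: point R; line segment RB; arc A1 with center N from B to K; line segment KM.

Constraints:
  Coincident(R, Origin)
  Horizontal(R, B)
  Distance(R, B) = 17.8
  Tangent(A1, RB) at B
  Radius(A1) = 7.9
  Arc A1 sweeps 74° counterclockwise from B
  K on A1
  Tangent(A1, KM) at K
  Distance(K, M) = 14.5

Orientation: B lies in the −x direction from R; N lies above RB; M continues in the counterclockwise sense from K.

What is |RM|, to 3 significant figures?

20.6

R is at the origin; RB is horizontal with |RB| = 17.8 and B on the −x side, so B = (-17.8, 0.00). A1 meets RB tangentially, so NB is at right angles to RB, so N = B + (0, 7.9) = (-17.8, 7.90). On A1, B sits at bearing -90° from N; a 74° counterclockwise sweep puts K at bearing -16°, so K = N + 7.9·(cos -16°, sin -16°) = (-10.2, 5.72). Tangency of A1 to KM means the radius NK is perpendicular to KM, so KM runs along (−sin -16°, cos -16°); with |KM| = 14.5, M = (-6.21, 19.7). Then |RM| = |M − R| = 20.6.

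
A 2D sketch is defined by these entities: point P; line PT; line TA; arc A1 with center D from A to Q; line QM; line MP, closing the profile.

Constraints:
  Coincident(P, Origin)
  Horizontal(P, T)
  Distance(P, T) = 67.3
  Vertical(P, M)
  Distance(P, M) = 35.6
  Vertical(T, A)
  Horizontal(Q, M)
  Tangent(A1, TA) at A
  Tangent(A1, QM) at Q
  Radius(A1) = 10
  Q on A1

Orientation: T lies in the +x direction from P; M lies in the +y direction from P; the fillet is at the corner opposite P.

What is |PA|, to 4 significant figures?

72.00

P is at the origin; P and T share the same y with |PT| = 67.3 and T on the +x side, so T = (67.30, 0.000). PM is vertical with |PM| = 35.6 and M on the +y side, so M = (0.000, 35.60). The virtual corner opposite P is at (67.30, 35.60). Tangency of A1 to TA means the radius DA is perpendicular to TA and tangency of A1 to QM means the radius DQ is perpendicular to QM, with radius 10.0, so the center D sits 10.0 in from both sides at D = (57.30, 25.60). That places the tangent points at A = (67.30, 25.60) on TA and Q = (57.30, 35.60) on QM. Then |PA| = |A − P| = 72.00.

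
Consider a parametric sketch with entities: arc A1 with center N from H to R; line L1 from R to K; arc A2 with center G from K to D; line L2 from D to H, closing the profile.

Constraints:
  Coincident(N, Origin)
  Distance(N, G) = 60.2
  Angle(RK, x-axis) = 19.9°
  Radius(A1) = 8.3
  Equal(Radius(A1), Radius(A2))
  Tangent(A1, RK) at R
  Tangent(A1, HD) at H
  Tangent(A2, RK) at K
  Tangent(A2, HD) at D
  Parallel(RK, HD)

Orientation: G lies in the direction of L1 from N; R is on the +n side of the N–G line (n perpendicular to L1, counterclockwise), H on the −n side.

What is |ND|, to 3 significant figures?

60.8

The slot axis is L1's direction at 19.9°, so u = (cos 19.9°, sin 19.9°) = (0.940, 0.340) and n = (−sin 19.9°, cos 19.9°) = (-0.340, 0.940). N is at the origin and G lies 60.2 along u from N, so G = 60.2·u = (56.6, 20.5). Tangency of A1 to both parallel lines with radius 8.3 puts R and H at N ± 8.3·n: R = (-2.83, 7.80), H = (2.83, -7.80). Equal radii place K and D the same way about G: K = G + 8.3·n = (53.8, 28.3), D = G − 8.3·n = (59.4, 12.7). Then |ND| = |D − N| = 60.8.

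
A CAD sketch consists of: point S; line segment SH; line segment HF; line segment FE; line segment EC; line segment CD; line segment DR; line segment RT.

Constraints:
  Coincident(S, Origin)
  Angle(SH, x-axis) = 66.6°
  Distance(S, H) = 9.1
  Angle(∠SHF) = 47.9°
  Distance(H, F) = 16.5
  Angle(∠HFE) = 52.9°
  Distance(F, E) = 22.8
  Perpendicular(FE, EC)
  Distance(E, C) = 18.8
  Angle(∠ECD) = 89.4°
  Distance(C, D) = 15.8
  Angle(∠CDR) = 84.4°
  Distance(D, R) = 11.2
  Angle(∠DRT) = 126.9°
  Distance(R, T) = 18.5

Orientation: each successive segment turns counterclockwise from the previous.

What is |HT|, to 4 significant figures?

20.71

∠CDR = 84.4° gives DR at -118.0° from the x-axis; with |DR| = 11.2, R = (-1.009, 4.650). ∠DRT = 126.9° gives RT at -64.90° from the x-axis; with |RT| = 18.5, T = (6.839, -12.10). Then |HT| = |T − H| = 20.71.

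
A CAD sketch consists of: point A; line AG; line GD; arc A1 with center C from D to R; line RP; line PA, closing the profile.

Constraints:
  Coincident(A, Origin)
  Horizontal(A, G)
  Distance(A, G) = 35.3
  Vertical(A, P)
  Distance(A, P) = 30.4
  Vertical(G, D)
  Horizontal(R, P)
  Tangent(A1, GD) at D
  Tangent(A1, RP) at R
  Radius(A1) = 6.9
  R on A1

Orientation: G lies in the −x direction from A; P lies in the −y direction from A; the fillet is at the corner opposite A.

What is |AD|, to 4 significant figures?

42.41

A is at the origin; AG is horizontal with |AG| = 35.3 and G on the −x side, so G = (-35.30, 0.000). AP is vertical with |AP| = 30.4 and P on the −y side, so P = (0.000, -30.40). The virtual corner opposite A is at (-35.30, -30.40). Since A1 is tangent to GD there, CD ⟂ GD and the tangent condition forces CR to be normal to RP, with radius 6.9, so the center C sits 6.9 in from both sides at C = (-28.40, -23.50). That places the tangent points at D = (-35.30, -23.50) on GD and R = (-28.40, -30.40) on RP. Then |AD| = |D − A| = 42.41.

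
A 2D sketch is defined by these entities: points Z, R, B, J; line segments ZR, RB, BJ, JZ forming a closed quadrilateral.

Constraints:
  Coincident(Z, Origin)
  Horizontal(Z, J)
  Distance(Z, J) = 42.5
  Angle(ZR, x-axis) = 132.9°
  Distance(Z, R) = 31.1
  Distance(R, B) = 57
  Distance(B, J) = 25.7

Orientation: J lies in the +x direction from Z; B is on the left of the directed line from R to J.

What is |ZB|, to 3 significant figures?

43.6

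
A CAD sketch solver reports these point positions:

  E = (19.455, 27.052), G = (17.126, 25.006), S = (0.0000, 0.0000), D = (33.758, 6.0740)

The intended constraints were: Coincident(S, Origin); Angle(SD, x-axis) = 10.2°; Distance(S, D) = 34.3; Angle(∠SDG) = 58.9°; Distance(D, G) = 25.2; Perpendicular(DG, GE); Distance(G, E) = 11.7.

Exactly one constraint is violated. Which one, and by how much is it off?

Distance(G, E) = 11.7 — off by 8.60.

S = (0.00, 0.00) ✓; SD at 10.20° ✓; |SD| = 34.30 ✓; ∠SDG = 58.90° ✓; |DG| = 25.20 ✓; ∠(DG, GE) = 90.00° ✓; |GE| = 3.100 ✗.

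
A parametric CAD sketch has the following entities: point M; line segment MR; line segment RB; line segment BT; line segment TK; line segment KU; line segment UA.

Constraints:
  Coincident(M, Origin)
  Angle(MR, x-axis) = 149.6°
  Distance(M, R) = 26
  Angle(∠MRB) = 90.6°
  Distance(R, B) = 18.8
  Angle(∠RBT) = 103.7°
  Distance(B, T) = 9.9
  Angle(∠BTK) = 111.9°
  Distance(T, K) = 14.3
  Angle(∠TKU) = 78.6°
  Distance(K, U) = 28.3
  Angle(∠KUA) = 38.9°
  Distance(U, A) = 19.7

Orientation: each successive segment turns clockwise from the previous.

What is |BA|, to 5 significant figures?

3.4752

∠TKU = 78.6° gives KU at 174.40° from the x-axis; with |KU| = 28.3, U = (-30.290, 15.260). ∠KUA = 38.9° gives UA at 33.300° from the x-axis; with |UA| = 19.7, A = (-13.825, 26.076). Then |BA| = |A − B| = 3.4752.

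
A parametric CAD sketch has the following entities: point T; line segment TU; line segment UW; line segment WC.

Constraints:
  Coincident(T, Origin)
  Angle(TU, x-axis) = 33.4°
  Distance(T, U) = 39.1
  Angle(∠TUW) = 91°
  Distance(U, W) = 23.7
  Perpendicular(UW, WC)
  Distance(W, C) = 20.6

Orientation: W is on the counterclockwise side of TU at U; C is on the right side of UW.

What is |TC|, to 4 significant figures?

64.48

T is at the origin; TU runs at 33.4° with length 39.1, so U = 39.1·(cos 33.4°, sin 33.4°) = (32.64, 21.52). ∠TUW = 91.0°, so UW runs at 33.4° + (180° − 91.0°) = 122.4° from the x-axis; with |UW| = 23.7, W = U + 23.7·(cos 122.4°, sin 122.4°) = (19.94, 41.53). The perpendicularity gives WC at right angles to UW; with |WC| = 20.6 on the right of UW, C = W + 20.6·(0.8443, 0.5358) = (37.34, 52.57). Then |TC| = |C − T| = 64.48.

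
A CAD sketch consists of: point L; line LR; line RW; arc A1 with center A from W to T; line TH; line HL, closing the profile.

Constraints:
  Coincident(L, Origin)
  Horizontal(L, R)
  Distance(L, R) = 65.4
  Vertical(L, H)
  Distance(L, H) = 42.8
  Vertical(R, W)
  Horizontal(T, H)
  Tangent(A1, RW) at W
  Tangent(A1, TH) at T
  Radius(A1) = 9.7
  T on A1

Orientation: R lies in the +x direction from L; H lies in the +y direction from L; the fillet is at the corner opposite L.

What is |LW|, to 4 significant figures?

73.30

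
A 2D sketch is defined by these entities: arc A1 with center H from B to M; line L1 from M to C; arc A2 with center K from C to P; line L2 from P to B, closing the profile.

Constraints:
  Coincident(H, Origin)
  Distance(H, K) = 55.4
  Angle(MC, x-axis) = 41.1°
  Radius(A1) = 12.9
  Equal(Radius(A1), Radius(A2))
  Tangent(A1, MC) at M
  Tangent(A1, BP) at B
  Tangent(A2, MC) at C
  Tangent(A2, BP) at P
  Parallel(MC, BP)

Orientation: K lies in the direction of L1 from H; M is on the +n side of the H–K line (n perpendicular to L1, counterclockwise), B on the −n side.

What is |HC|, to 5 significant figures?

56.882

Tangency of A1 to both parallel lines with radius 12.9 puts M and B at H ± 12.9·n: M = (-8.4801, 9.7210), B = (8.4801, -9.7210). Equal radii place C and P the same way about K: C = K + 12.9·n = (33.267, 46.140), P = K − 12.9·n = (50.228, 26.698). Then |HC| = |C − H| = 56.882.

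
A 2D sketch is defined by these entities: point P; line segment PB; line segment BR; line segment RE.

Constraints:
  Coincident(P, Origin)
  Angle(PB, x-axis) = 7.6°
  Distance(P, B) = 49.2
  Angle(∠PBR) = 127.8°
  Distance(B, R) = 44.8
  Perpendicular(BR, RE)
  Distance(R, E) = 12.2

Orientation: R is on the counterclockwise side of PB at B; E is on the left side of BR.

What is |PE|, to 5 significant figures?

79.560

∠PBR = 127.8°, so BR runs at 7.6° + (180° − 127.8°) = 59.800° from the x-axis; with |BR| = 44.8, R = B + 44.8·(cos 59.800°, sin 59.800°) = (71.303, 45.227). BR ⟂ RE; with |RE| = 12.2 on the left of BR, E = R + 12.2·(-0.86427, 0.50302) = (60.759, 51.363). Then |PE| = |E − P| = 79.560.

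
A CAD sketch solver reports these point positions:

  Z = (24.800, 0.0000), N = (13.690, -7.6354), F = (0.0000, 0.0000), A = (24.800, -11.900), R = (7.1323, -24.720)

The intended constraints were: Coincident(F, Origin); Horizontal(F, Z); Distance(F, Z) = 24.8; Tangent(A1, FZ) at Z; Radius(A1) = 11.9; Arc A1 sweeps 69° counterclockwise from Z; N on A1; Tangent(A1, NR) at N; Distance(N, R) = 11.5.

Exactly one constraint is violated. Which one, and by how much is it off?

Distance(N, R) = 11.5 — off by 6.80.

F = (0.00, 0.00) ✓; F.y = 0.00, Z.y = 0.00 ✓; |FZ| = 24.80 ✓; ∠(AZ, ZF) = 90.00° ✓; |AZ| = 11.90 ✓; bearing(A→N) − bearing(A→Z) = 69.00° ✓; |AN| = 11.90 ✓; ∠(AN, NR) = 90.00° ✓; |NR| = 18.30 ✗.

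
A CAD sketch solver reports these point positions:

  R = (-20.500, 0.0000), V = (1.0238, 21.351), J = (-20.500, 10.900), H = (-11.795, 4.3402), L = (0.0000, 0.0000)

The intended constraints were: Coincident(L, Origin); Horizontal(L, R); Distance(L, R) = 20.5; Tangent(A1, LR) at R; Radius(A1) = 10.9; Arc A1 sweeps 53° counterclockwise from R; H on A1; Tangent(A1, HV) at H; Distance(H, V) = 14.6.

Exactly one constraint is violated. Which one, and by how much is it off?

Distance(H, V) = 14.6 — off by 6.70.

L = (0.00, 0.00) ✓; L.y = 0.00, R.y = 0.00 ✓; |LR| = 20.50 ✓; ∠(JR, RL) = 90.00° ✓; |JR| = 10.90 ✓; bearing(J→H) − bearing(J→R) = 53.00° ✓; |JH| = 10.90 ✓; ∠(JH, HV) = 90.00° ✓; |HV| = 21.30 ✗.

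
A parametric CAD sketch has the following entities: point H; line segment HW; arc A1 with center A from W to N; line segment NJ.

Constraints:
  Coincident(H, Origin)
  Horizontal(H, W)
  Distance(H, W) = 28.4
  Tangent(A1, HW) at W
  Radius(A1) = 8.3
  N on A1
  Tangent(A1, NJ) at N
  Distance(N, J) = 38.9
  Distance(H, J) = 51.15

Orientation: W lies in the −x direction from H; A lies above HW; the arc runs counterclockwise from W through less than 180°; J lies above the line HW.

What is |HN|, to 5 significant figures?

21.726

H is at the origin; H and W share the same y with |HW| = 28.4 and W on the −x side, so W = (-28.400, 0.0000). The tangent condition forces AW to be normal to HW, so A = W + (0, 8.3) = (-28.400, 8.3000). Since AN ⟂ NJ (tangency), |AJ| = √(8.3² + 38.9²) = 39.776 regardless of where N sits on A1. So J lies on both circle(H, 51.15) and circle(A, 39.776); the above-HW intersection is J = (-19.843, 47.144). N is the foot of the tangent from J: N = (-20.100, 8.2451).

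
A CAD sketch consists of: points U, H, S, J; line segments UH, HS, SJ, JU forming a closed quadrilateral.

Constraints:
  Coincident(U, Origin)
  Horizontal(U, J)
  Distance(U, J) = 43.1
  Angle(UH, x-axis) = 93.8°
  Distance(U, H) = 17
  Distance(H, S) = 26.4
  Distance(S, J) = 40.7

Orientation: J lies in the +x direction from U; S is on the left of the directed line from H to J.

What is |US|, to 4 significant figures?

38.63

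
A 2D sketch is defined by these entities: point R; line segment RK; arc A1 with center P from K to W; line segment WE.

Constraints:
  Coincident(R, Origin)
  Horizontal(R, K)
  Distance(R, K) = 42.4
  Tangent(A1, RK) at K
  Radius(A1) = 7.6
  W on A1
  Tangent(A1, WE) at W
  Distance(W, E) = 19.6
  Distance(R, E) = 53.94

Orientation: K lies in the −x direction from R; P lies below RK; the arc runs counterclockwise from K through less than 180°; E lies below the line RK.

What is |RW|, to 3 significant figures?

50.7

Checks: |PW| = 7.600 ✓; ∠(PW, WE) = 90.00° ✓; |WE| = 19.60 ✓; |RE| = 53.94 ✓.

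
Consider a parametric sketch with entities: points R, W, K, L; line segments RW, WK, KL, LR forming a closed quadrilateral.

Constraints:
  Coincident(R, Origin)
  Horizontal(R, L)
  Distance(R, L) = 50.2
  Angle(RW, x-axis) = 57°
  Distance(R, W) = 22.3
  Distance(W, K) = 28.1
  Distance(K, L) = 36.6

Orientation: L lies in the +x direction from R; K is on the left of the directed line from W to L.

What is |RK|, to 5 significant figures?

49.244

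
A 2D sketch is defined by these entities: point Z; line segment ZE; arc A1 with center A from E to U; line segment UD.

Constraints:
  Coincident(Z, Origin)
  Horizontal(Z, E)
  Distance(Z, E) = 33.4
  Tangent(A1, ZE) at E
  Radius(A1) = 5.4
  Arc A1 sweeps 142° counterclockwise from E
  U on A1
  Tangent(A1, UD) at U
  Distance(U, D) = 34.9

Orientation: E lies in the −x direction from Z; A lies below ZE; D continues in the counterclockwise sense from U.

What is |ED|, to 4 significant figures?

39.43

On A1, E sits at bearing 90° from A; a 142° counterclockwise sweep puts U at bearing 232°, so U = A + 5.4·(cos 232°, sin 232°) = (-36.72, -9.655). Tangency of A1 to UD means the radius AU is perpendicular to UD, so UD runs along (−sin 232°, cos 232°); with |UD| = 34.9, D = (-9.223, -31.14). Then |ED| = |D − E| = 39.43.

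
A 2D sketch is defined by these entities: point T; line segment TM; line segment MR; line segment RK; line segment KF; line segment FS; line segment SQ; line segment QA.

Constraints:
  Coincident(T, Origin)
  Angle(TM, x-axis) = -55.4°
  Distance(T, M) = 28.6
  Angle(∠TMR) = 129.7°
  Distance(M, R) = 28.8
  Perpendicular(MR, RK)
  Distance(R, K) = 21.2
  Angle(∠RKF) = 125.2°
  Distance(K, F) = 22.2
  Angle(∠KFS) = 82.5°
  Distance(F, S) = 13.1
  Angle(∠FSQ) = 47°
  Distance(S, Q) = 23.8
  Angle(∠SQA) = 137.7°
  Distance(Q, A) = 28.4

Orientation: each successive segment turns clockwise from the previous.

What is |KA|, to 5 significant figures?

34.409

∠FSQ = 47.0° gives SQ at -121.00° from the x-axis; with |SQ| = 23.8, Q = (-18.817, -42.281). ∠SQA = 137.7° gives QA at -163.30° from the x-axis; with |QA| = 28.4, A = (-46.019, -50.442). Then |KA| = |A − K| = 34.409.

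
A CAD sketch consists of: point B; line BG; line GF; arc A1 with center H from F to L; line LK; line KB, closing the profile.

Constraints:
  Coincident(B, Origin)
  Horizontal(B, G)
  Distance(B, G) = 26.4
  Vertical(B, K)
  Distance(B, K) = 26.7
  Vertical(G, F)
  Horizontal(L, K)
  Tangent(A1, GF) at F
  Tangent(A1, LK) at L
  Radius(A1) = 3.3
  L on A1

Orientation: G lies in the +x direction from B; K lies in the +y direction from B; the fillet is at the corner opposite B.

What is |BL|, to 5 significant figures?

35.306

B is at the origin; B and G share the same y with |BG| = 26.4 and G on the +x side, so G = (26.400, 0.0000). BK is vertical with |BK| = 26.7 and K on the +y side, so K = (0.0000, 26.700). The virtual corner opposite B is at (26.400, 26.700). A1 meets GF tangentially, so HF is at right angles to GF and A1 meets LK tangentially, so HL is at right angles to LK, with radius 3.3, so the center H sits 3.3 in from both sides at H = (23.100, 23.400). That places the tangent points at F = (26.400, 23.400) on GF and L = (23.100, 26.700) on LK. Then |BL| = |L − B| = 35.306.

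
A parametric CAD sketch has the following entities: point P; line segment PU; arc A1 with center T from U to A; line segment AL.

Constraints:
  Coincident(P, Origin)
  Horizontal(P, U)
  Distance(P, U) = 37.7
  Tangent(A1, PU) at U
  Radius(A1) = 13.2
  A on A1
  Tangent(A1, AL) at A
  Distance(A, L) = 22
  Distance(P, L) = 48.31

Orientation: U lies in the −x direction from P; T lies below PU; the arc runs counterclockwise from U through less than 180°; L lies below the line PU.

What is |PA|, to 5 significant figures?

51.909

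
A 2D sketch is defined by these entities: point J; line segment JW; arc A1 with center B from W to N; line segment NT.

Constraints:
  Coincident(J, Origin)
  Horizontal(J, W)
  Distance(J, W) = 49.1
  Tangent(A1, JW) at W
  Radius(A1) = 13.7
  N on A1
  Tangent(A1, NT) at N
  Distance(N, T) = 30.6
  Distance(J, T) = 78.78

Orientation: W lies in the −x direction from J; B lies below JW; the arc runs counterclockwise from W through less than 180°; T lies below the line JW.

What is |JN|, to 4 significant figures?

63.85

J is at the origin; JW is horizontal with |JW| = 49.1 and W on the −x side, so W = (-49.10, 0.000). Since A1 is tangent to JW there, BW ⟂ JW, so B = W + (0, -13.7) = (-49.10, -13.70). Since BN ⟂ NT (tangency), |BT| = √(13.7² + 30.6²) = 33.53 regardless of where N sits on A1. So T lies on both circle(J, 78.78) and circle(B, 33.53); the below-JW intersection is T = (-66.38, -42.43). N is the foot of the tangent from T: N = (-62.70, -12.05).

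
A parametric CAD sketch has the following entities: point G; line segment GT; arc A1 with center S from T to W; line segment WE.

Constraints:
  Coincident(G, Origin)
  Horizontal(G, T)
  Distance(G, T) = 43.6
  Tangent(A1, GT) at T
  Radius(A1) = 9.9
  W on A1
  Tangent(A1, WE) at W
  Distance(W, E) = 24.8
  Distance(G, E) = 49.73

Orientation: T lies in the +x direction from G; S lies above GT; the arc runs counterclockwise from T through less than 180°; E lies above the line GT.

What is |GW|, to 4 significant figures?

53.69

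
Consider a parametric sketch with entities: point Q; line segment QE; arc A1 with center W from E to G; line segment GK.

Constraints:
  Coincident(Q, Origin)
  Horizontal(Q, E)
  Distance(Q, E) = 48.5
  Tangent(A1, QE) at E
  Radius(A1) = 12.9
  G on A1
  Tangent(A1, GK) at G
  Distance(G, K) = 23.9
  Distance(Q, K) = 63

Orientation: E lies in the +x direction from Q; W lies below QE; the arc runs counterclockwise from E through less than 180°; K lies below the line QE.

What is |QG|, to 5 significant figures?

41.786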